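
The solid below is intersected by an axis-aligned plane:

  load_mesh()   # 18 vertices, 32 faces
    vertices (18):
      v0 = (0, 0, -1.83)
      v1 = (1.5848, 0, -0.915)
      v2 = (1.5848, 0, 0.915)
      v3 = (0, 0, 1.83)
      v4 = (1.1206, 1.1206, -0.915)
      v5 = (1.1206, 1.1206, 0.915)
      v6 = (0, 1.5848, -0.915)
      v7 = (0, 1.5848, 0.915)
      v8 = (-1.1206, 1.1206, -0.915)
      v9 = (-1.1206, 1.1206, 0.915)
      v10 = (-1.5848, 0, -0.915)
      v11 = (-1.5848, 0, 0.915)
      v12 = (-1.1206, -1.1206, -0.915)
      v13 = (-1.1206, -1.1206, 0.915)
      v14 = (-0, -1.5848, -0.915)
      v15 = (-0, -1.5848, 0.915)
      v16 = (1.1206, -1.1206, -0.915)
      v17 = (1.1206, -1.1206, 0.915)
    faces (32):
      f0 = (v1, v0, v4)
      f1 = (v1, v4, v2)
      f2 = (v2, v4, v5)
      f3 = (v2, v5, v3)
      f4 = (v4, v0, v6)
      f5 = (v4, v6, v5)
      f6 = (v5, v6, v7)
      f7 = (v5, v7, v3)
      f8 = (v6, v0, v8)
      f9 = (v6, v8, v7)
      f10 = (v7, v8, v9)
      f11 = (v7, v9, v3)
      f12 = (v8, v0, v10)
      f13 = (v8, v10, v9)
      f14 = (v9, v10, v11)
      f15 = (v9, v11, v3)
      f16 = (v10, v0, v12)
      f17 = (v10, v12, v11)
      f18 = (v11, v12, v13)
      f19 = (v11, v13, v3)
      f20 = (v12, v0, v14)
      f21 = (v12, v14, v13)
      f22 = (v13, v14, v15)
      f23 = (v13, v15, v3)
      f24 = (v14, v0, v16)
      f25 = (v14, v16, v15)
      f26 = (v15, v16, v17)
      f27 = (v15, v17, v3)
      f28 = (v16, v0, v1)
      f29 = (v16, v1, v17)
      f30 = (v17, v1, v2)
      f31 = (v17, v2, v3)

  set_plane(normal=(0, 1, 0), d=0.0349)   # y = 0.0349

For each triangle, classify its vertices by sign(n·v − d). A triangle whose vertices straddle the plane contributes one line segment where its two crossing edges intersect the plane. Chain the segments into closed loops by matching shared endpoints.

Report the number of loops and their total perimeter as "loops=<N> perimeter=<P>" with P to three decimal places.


Straddling triangles (12 of 32):
  (v1,v0,v4) [--+] → (0.0349, 0.0349, -1.8015)–(1.57034, 0.0349, -0.915)  len=1.7730
  (v1,v4,v2) [-+-] → (1.57034, 0.0349, -0.915)–(1.57034, 0.0349, 0.858006)  len=1.7730
  (v2,v4,v5) [-++] → (1.57034, 0.0349, 0.858006)–(1.57034, 0.0349, 0.915)  len=0.0570
  (v2,v5,v3) [-+-] → (1.57034, 0.0349, 0.915)–(0.0349, 0.0349, 1.8015)  len=1.7730
  (v4,v0,v6) [+-+] → (0.0349, 0.0349, -1.8015)–(0, 0.0349, -1.80985)  len=0.0359
  (v5,v7,v3) [++-] → (0, 0.0349, 1.80985)–(0.0349, 0.0349, 1.8015)  len=0.0359
  (v6,v0,v8) [+-+] → (0, 0.0349, -1.80985)–(-0.0349, 0.0349, -1.8015)  len=0.0359
  (v7,v9,v3) [++-] → (-0.0349, 0.0349, 1.8015)–(0, 0.0349, 1.80985)  len=0.0359
  (v8,v0,v10) [+--] → (-0.0349, 0.0349, -1.8015)–(-1.57034, 0.0349, -0.915)  len=1.7730
  (v8,v10,v9) [+-+] → (-1.57034, 0.0349, -0.915)–(-1.57034, 0.0349, -0.858006)  len=0.0570
  (v9,v10,v11) [+--] → (-1.57034, 0.0349, -0.858006)–(-1.57034, 0.0349, 0.915)  len=1.7730
  (v9,v11,v3) [+--] → (-1.57034, 0.0349, 0.915)–(-0.0349, 0.0349, 1.8015)  len=1.7730

Chained into 1 loop(s):
  loop 1: 12 segments, perimeter = 10.8955
Total perimeter = 10.895

loops=1 perimeter=10.895


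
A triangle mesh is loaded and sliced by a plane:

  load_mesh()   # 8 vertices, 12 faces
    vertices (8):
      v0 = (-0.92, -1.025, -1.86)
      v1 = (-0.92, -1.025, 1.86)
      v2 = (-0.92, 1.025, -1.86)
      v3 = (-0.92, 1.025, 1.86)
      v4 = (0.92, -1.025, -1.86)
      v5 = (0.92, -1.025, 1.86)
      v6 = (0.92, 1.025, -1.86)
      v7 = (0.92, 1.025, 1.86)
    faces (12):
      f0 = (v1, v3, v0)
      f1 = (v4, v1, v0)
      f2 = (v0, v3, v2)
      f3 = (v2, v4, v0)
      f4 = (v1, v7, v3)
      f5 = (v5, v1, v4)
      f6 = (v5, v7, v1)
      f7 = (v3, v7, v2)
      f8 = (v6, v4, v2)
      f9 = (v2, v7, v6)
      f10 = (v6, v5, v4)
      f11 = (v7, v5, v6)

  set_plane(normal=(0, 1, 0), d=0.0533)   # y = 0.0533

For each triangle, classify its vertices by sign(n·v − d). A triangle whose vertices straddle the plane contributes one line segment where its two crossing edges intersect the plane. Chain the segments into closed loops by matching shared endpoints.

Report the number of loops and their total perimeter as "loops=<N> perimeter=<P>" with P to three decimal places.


loops=1 perimeter=11.120

Straddling triangles (8 of 12):
  (v1,v3,v0) [-+-] → (-0.92, 0.0533, 1.86)–(-0.92, 0.0533, 0.09672)  len=1.7633
  (v0,v3,v2) [-++] → (-0.92, 0.0533, 0.09672)–(-0.92, 0.0533, -1.86)  len=1.9567
  (v2,v4,v0) [+--] → (-0.04784, 0.0533, -1.86)–(-0.92, 0.0533, -1.86)  len=0.8722
  (v1,v7,v3) [-++] → (0.04784, 0.0533, 1.86)–(-0.92, 0.0533, 1.86)  len=0.9678
  (v5,v7,v1) [-+-] → (0.92, 0.0533, 1.86)–(0.04784, 0.0533, 1.86)  len=0.8722
  (v6,v4,v2) [+-+] → (0.92, 0.0533, -1.86)–(-0.04784, 0.0533, -1.86)  len=0.9678
  (v6,v5,v4) [+--] → (0.92, 0.0533, -0.09672)–(0.92, 0.0533, -1.86)  len=1.7633
  (v7,v5,v6) [+-+] → (0.92, 0.0533, 1.86)–(0.92, 0.0533, -0.09672)  len=1.9567

Chained into 1 loop(s):
  loop 1: 8 segments, perimeter = 11.1200
Total perimeter = 11.120


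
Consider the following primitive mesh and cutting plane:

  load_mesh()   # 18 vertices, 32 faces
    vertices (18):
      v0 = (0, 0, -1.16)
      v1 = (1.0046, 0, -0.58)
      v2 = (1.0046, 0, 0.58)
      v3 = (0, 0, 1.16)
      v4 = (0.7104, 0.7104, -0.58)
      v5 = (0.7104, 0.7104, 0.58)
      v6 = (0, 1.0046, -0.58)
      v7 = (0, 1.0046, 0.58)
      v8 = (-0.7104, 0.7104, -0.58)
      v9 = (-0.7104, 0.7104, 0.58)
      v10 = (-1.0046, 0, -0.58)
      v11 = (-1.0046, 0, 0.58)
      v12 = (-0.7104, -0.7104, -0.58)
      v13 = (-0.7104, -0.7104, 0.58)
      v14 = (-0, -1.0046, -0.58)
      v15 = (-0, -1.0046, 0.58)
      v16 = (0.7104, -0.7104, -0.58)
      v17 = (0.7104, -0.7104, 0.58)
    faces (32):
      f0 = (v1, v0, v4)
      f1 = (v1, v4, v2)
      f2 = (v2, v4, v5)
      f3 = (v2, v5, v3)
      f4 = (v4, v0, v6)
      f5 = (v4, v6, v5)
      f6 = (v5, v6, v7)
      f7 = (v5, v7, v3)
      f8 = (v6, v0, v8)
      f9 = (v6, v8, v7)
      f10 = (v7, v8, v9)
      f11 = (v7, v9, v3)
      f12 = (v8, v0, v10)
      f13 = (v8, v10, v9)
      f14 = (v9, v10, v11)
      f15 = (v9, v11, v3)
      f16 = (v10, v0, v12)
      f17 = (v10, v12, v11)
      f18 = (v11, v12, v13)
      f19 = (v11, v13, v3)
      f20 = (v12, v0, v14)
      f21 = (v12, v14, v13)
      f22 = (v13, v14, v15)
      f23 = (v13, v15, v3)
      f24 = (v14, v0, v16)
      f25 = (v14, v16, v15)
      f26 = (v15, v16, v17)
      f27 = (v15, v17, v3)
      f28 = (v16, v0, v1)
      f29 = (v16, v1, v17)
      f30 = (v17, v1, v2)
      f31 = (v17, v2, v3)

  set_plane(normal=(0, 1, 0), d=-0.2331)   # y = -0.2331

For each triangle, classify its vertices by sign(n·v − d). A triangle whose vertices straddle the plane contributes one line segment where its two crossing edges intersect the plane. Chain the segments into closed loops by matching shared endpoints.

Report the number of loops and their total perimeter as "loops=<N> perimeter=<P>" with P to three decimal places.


Straddling triangles (12 of 32):
  (v10,v0,v12) [++-] → (-0.2331, -0.2331, -0.969687)–(-0.908066, -0.2331, -0.58)  len=0.7794
  (v10,v12,v11) [+-+] → (-0.908066, -0.2331, -0.58)–(-0.908066, -0.2331, 0.199375)  len=0.7794
  (v11,v12,v13) [+--] → (-0.908066, -0.2331, 0.199375)–(-0.908066, -0.2331, 0.58)  len=0.3806
  (v11,v13,v3) [+-+] → (-0.908066, -0.2331, 0.58)–(-0.2331, -0.2331, 0.969687)  len=0.7794
  (v12,v0,v14) [-+-] → (-0.2331, -0.2331, -0.969687)–(0, -0.2331, -1.02542)  len=0.2397
  (v13,v15,v3) [--+] → (0, -0.2331, 1.02542)–(-0.2331, -0.2331, 0.969687)  len=0.2397
  (v14,v0,v16) [-+-] → (0, -0.2331, -1.02542)–(0.2331, -0.2331, -0.969687)  len=0.2397
  (v15,v17,v3) [--+] → (0.2331, -0.2331, 0.969687)–(0, -0.2331, 1.02542)  len=0.2397
  (v16,v0,v1) [-++] → (0.2331, -0.2331, -0.969687)–(0.908066, -0.2331, -0.58)  len=0.7794
  (v16,v1,v17) [-+-] → (0.908066, -0.2331, -0.58)–(0.908066, -0.2331, -0.199375)  len=0.3806
  (v17,v1,v2) [-++] → (0.908066, -0.2331, -0.199375)–(0.908066, -0.2331, 0.58)  len=0.7794
  (v17,v2,v3) [-++] → (0.908066, -0.2331, 0.58)–(0.2331, -0.2331, 0.969687)  len=0.7794

Chained into 1 loop(s):
  loop 1: 12 segments, perimeter = 6.3962
Total perimeter = 6.396

loops=1 perimeter=6.396


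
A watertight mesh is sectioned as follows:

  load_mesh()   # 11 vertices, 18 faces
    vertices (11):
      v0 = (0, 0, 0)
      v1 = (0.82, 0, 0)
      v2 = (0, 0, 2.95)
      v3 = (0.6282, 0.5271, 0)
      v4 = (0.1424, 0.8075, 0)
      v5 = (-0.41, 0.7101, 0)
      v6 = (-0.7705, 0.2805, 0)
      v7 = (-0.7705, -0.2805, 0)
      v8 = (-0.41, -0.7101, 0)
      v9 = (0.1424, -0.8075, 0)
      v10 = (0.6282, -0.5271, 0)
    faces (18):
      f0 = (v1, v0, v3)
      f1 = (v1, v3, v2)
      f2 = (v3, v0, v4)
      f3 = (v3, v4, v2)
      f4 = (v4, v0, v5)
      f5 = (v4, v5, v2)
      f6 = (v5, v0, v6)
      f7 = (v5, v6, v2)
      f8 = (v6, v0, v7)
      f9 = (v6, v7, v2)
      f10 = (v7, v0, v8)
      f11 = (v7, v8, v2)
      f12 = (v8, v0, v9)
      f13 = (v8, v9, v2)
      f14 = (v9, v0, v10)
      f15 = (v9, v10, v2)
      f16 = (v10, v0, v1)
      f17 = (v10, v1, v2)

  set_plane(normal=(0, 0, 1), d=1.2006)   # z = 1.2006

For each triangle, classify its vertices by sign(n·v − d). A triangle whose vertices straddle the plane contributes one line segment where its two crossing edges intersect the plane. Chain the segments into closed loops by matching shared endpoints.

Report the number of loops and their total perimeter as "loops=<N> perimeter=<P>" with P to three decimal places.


loops=1 perimeter=2.994

Straddling triangles (9 of 18):
  (v1,v3,v2) [--+] → (0.372533, 0.312579, 1.2006)–(0.486274, 0, 1.2006)  len=0.3326
  (v3,v4,v2) [--+] → (0.0844456, 0.478861, 1.2006)–(0.372533, 0.312579, 1.2006)  len=0.3326
  (v4,v5,v2) [--+] → (-0.243137, 0.421101, 1.2006)–(0.0844456, 0.478861, 1.2006)  len=0.3326
  (v5,v6,v2) [--+] → (-0.45692, 0.166341, 1.2006)–(-0.243137, 0.421101, 1.2006)  len=0.3326
  (v6,v7,v2) [--+] → (-0.45692, -0.166341, 1.2006)–(-0.45692, 0.166341, 1.2006)  len=0.3327
  (v7,v8,v2) [--+] → (-0.243137, -0.421101, 1.2006)–(-0.45692, -0.166341, 1.2006)  len=0.3326
  (v8,v9,v2) [--+] → (0.0844456, -0.478861, 1.2006)–(-0.243137, -0.421101, 1.2006)  len=0.3326
  (v9,v10,v2) [--+] → (0.372533, -0.312579, 1.2006)–(0.0844456, -0.478861, 1.2006)  len=0.3326
  (v10,v1,v2) [--+] → (0.486274, 0, 1.2006)–(0.372533, -0.312579, 1.2006)  len=0.3326

Chained into 1 loop(s):
  loop 1: 9 segments, perimeter = 2.9936
Total perimeter = 2.994


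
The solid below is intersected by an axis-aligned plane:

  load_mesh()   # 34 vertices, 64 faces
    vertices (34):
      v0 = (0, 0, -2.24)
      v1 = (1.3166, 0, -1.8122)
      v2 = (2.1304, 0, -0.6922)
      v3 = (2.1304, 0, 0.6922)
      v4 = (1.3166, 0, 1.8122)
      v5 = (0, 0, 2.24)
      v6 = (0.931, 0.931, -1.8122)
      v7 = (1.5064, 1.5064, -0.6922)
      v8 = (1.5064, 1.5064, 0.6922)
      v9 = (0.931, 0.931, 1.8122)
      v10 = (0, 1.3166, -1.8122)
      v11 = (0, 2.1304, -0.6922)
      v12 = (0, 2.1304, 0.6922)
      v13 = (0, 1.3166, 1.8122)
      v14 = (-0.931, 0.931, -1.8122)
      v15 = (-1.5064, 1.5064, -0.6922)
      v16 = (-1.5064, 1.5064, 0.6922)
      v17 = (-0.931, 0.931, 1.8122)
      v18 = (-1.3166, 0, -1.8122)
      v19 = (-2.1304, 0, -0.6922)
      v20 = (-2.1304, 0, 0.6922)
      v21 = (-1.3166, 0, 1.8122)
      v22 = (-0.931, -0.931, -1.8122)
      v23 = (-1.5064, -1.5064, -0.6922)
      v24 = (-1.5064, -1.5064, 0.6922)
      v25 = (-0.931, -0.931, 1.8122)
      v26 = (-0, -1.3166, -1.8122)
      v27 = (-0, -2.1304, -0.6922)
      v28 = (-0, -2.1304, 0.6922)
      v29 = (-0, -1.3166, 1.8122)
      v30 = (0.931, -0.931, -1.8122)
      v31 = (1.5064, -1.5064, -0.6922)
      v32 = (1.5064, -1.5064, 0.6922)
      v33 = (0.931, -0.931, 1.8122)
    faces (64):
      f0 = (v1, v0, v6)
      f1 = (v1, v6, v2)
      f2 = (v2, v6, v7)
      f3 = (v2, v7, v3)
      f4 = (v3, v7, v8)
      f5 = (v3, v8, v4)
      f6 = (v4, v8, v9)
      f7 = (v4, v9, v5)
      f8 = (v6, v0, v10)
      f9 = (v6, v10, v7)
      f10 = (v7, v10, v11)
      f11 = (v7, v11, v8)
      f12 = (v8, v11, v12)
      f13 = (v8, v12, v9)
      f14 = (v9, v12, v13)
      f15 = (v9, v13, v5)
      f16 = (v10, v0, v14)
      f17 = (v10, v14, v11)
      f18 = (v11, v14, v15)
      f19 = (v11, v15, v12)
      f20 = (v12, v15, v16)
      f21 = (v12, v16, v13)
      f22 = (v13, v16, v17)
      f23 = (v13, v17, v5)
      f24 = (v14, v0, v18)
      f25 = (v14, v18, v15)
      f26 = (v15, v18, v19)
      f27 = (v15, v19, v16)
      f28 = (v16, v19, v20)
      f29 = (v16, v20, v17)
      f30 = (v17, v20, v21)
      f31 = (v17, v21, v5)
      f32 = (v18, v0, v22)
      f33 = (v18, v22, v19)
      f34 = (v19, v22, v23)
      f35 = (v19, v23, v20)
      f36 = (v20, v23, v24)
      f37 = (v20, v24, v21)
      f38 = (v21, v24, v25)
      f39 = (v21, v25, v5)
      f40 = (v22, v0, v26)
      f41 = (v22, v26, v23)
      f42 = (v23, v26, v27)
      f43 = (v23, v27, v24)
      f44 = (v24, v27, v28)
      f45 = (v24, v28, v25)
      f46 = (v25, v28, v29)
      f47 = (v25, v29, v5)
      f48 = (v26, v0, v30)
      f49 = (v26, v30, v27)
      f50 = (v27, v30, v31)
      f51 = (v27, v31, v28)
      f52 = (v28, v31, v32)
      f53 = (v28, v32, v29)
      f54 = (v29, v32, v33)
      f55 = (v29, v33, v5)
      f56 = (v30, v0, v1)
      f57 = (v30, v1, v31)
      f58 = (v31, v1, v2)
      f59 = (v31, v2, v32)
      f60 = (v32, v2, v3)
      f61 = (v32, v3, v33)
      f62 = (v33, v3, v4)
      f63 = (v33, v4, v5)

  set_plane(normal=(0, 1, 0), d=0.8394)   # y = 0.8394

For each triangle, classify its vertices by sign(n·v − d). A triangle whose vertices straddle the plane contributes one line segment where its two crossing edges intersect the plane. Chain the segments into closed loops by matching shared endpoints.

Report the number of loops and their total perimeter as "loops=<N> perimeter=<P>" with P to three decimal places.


loops=1 perimeter=12.239

Straddling triangles (20 of 64):
  (v1,v0,v6) [--+] → (0.8394, 0.8394, -1.85429)–(0.968939, 0.8394, -1.8122)  len=0.1362
  (v1,v6,v2) [-+-] → (0.968939, 0.8394, -1.8122)–(1.04901, 0.8394, -1.702)  len=0.1362
  (v2,v6,v7) [-++] → (1.04901, 0.8394, -1.702)–(1.78269, 0.8394, -0.6922)  len=1.2482
  (v2,v7,v3) [-+-] → (1.78269, 0.8394, -0.6922)–(1.78269, 0.8394, -0.0792189)  len=0.6130
  (v3,v7,v8) [-++] → (1.78269, 0.8394, -0.0792189)–(1.78269, 0.8394, 0.6922)  len=0.7714
  (v3,v8,v4) [-+-] → (1.78269, 0.8394, 0.6922)–(1.42236, 0.8394, 1.18811)  len=0.6130
  (v4,v8,v9) [-++] → (1.42236, 0.8394, 1.18811)–(0.968939, 0.8394, 1.8122)  len=0.7714
  (v4,v9,v5) [-+-] → (0.968939, 0.8394, 1.8122)–(0.8394, 0.8394, 1.85429)  len=0.1362
  (v6,v0,v10) [+-+] → (0.8394, 0.8394, -1.85429)–(0, 0.8394, -1.96726)  len=0.8470
  (v9,v13,v5) [++-] → (0, 0.8394, 1.96726)–(0.8394, 0.8394, 1.85429)  len=0.8470
  (v10,v0,v14) [+-+] → (0, 0.8394, -1.96726)–(-0.8394, 0.8394, -1.85429)  len=0.8470
  (v13,v17,v5) [++-] → (-0.8394, 0.8394, 1.85429)–(0, 0.8394, 1.96726)  len=0.8470
  (v14,v0,v18) [+--] → (-0.8394, 0.8394, -1.85429)–(-0.968939, 0.8394, -1.8122)  len=0.1362
  (v14,v18,v15) [+-+] → (-0.968939, 0.8394, -1.8122)–(-1.42236, 0.8394, -1.18811)  len=0.7714
  (v15,v18,v19) [+--] → (-1.42236, 0.8394, -1.18811)–(-1.78269, 0.8394, -0.6922)  len=0.6130
  (v15,v19,v16) [+-+] → (-1.78269, 0.8394, -0.6922)–(-1.78269, 0.8394, 0.0792189)  len=0.7714
  (v16,v19,v20) [+--] → (-1.78269, 0.8394, 0.0792189)–(-1.78269, 0.8394, 0.6922)  len=0.6130
  (v16,v20,v17) [+-+] → (-1.78269, 0.8394, 0.6922)–(-1.04901, 0.8394, 1.702)  len=1.2482
  (v17,v20,v21) [+--] → (-1.04901, 0.8394, 1.702)–(-0.968939, 0.8394, 1.8122)  len=0.1362
  (v17,v21,v5) [+--] → (-0.968939, 0.8394, 1.8122)–(-0.8394, 0.8394, 1.85429)  len=0.1362

Chained into 1 loop(s):
  loop 1: 20 segments, perimeter = 12.2391
Total perimeter = 12.239


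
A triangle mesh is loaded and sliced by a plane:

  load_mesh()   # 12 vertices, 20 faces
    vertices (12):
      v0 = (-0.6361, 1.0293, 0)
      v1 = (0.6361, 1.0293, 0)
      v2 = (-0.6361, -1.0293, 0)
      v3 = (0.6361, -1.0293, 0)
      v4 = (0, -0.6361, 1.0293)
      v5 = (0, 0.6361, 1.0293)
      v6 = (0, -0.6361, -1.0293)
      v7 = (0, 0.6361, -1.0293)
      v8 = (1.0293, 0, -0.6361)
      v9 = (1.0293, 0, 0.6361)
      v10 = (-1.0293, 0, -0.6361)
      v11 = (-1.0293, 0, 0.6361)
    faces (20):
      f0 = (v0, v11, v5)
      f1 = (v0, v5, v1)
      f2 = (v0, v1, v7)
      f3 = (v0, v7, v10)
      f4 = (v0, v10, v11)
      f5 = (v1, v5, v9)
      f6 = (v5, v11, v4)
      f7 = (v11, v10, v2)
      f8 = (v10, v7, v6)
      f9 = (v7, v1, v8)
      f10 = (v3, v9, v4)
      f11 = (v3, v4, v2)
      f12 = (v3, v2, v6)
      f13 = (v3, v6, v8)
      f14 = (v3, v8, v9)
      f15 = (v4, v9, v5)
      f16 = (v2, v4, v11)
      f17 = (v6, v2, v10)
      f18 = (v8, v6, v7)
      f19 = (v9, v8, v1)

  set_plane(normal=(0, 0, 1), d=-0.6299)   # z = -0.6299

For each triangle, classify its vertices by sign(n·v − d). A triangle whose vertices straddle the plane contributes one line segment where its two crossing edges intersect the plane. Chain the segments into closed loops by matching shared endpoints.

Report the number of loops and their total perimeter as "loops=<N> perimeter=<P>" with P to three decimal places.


loops=1 perimeter=5.435

Straddling triangles (10 of 20):
  (v0,v1,v7) [++-] → (0.246826, 0.788674, -0.6299)–(-0.246826, 0.788674, -0.6299)  len=0.4937
  (v0,v7,v10) [+--] → (-0.246826, 0.788674, -0.6299)–(-1.02547, 0.0100325, -0.6299)  len=1.1012
  (v0,v10,v11) [+-+] → (-1.02547, 0.0100325, -0.6299)–(-1.0293, 0, -0.6299)  len=0.0107
  (v11,v10,v2) [+-+] → (-1.0293, 0, -0.6299)–(-1.02547, -0.0100325, -0.6299)  len=0.0107
  (v7,v1,v8) [-+-] → (0.246826, 0.788674, -0.6299)–(1.02547, 0.0100325, -0.6299)  len=1.1012
  (v3,v2,v6) [++-] → (-0.246826, -0.788674, -0.6299)–(0.246826, -0.788674, -0.6299)  len=0.4937
  (v3,v6,v8) [+--] → (0.246826, -0.788674, -0.6299)–(1.02547, -0.0100325, -0.6299)  len=1.1012
  (v3,v8,v9) [+-+] → (1.02547, -0.0100325, -0.6299)–(1.0293, 0, -0.6299)  len=0.0107
  (v6,v2,v10) [-+-] → (-0.246826, -0.788674, -0.6299)–(-1.02547, -0.0100325, -0.6299)  len=1.1012
  (v9,v8,v1) [+-+] → (1.0293, 0, -0.6299)–(1.02547, 0.0100325, -0.6299)  len=0.0107

Chained into 1 loop(s):
  loop 1: 10 segments, perimeter = 5.4349
Total perimeter = 5.435


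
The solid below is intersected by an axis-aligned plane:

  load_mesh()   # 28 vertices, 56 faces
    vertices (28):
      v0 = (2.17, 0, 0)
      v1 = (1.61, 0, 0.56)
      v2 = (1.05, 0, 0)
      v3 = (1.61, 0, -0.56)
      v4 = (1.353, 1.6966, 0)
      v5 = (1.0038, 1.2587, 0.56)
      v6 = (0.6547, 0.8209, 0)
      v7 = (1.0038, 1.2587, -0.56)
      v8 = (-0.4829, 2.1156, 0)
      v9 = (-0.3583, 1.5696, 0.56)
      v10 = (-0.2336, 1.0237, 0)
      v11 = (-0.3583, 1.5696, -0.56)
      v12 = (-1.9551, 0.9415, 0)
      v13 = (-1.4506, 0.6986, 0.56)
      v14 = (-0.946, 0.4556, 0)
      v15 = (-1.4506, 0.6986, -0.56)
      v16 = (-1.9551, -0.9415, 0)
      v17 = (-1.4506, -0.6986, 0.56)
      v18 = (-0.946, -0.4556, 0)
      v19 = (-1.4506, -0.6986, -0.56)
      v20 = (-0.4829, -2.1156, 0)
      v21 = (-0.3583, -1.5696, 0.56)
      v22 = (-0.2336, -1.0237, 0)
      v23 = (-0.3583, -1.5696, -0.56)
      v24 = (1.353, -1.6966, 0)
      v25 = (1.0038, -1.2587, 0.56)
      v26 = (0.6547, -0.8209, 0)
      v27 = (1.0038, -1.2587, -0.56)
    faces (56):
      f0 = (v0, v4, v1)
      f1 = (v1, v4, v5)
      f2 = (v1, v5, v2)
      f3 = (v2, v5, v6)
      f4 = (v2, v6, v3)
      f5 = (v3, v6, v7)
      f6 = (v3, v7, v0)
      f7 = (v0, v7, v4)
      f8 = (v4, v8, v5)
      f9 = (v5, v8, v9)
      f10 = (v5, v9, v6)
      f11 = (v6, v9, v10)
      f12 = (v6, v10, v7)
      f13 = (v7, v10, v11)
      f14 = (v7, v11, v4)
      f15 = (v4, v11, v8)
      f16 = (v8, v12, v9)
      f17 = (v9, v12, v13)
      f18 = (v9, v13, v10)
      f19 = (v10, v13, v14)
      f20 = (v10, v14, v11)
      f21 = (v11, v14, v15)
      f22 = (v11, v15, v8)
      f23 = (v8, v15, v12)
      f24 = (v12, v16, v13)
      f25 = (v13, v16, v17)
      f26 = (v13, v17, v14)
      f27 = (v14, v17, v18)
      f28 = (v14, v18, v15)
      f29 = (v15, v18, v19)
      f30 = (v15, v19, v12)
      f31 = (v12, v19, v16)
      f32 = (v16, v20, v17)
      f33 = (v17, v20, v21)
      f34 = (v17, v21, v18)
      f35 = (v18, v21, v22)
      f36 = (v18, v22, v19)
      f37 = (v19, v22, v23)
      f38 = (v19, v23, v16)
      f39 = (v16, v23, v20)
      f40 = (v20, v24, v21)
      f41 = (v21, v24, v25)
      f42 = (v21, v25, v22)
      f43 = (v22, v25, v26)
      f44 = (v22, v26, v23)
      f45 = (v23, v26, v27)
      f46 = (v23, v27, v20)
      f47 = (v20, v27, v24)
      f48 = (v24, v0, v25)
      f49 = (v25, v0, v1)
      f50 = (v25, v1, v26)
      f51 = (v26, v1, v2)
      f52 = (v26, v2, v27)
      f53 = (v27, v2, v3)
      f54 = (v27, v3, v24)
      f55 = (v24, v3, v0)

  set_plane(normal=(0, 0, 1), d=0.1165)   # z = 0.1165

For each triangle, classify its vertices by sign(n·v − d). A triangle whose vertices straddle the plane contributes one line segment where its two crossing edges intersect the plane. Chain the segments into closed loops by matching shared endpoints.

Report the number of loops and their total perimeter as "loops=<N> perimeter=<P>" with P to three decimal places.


loops=2 perimeter=19.560

Straddling triangles (28 of 56):
  (v0,v4,v1) [--+] → (1.40647, 1.34365, 0.1165)–(2.0535, 0, 0.1165)  len=1.4913
  (v1,v4,v5) [+-+] → (1.40647, 1.34365, 0.1165)–(1.28035, 1.6055, 0.1165)  len=0.2906
  (v1,v5,v2) [++-] → (1.04039, 0.261855, 0.1165)–(1.1665, 0, 0.1165)  len=0.2906
  (v2,v5,v6) [-+-] → (1.04039, 0.261855, 0.1165)–(0.727325, 0.911978, 0.1165)  len=0.7216
  (v4,v8,v5) [--+] → (-0.173613, 1.93733, 0.1165)–(1.28035, 1.6055, 0.1165)  len=1.4914
  (v5,v8,v9) [+-+] → (-0.173613, 1.93733, 0.1165)–(-0.456979, 2.00201, 0.1165)  len=0.2907
  (v5,v9,v6) [++-] → (0.44396, 0.976656, 0.1165)–(0.727325, 0.911978, 0.1165)  len=0.2907
  (v6,v9,v10) [-+-] → (0.44396, 0.976656, 0.1165)–(-0.259542, 1.13727, 0.1165)  len=0.7216
  (v8,v12,v9) [--+] → (-1.62291, 1.07217, 0.1165)–(-0.456979, 2.00201, 0.1165)  len=1.4913
  (v9,v12,v13) [+-+] → (-1.62291, 1.07217, 0.1165)–(-1.85015, 0.890968, 0.1165)  len=0.2906
  (v9,v13,v10) [++-] → (-0.486779, 0.956068, 0.1165)–(-0.259542, 1.13727, 0.1165)  len=0.2906
  (v10,v13,v14) [-+-] → (-0.486779, 0.956068, 0.1165)–(-1.05097, 0.506153, 0.1165)  len=0.7216
  (v12,v16,v13) [--+] → (-1.85015, -0.600301, 0.1165)–(-1.85015, 0.890968, 0.1165)  len=1.4913
  (v13,v16,v17) [+-+] → (-1.85015, -0.600301, 0.1165)–(-1.85015, -0.890968, 0.1165)  len=0.2907
  (v13,v17,v14) [++-] → (-1.05097, 0.215485, 0.1165)–(-1.05097, 0.506153, 0.1165)  len=0.2907
  (v14,v17,v18) [-+-] → (-1.05097, 0.215485, 0.1165)–(-1.05097, -0.506153, 0.1165)  len=0.7216
  (v16,v20,v17) [--+] → (-0.684216, -1.82081, 0.1165)–(-1.85015, -0.890968, 0.1165)  len=1.4913
  (v17,v20,v21) [+-+] → (-0.684216, -1.82081, 0.1165)–(-0.456979, -2.00201, 0.1165)  len=0.2906
  (v17,v21,v18) [++-] → (-0.823737, -0.687352, 0.1165)–(-1.05097, -0.506153, 0.1165)  len=0.2906
  (v18,v21,v22) [-+-] → (-0.823737, -0.687352, 0.1165)–(-0.259542, -1.13727, 0.1165)  len=0.7216
  (v20,v24,v21) [--+] → (0.996988, -1.67018, 0.1165)–(-0.456979, -2.00201, 0.1165)  len=1.4914
  (v21,v24,v25) [+-+] → (0.996988, -1.67018, 0.1165)–(1.28035, -1.6055, 0.1165)  len=0.2907
  (v21,v25,v22) [++-] → (0.0238234, -1.07259, 0.1165)–(-0.259542, -1.13727, 0.1165)  len=0.2907
  (v22,v25,v26) [-+-] → (0.0238234, -1.07259, 0.1165)–(0.727325, -0.911978, 0.1165)  len=0.7216
  (v24,v0,v25) [--+] → (1.92739, -0.261855, 0.1165)–(1.28035, -1.6055, 0.1165)  len=1.4913
  (v25,v0,v1) [+-+] → (1.92739, -0.261855, 0.1165)–(2.0535, 0, 0.1165)  len=0.2906
  (v25,v1,v26) [++-] → (0.853437, -0.650123, 0.1165)–(0.727325, -0.911978, 0.1165)  len=0.2906
  (v26,v1,v2) [-+-] → (0.853437, -0.650123, 0.1165)–(1.1665, 0, 0.1165)  len=0.7216

Chained into 2 loop(s):
  loop 1: 14 segments, perimeter = 12.4738
  loop 2: 14 segments, perimeter = 7.0858
Total perimeter = 19.560


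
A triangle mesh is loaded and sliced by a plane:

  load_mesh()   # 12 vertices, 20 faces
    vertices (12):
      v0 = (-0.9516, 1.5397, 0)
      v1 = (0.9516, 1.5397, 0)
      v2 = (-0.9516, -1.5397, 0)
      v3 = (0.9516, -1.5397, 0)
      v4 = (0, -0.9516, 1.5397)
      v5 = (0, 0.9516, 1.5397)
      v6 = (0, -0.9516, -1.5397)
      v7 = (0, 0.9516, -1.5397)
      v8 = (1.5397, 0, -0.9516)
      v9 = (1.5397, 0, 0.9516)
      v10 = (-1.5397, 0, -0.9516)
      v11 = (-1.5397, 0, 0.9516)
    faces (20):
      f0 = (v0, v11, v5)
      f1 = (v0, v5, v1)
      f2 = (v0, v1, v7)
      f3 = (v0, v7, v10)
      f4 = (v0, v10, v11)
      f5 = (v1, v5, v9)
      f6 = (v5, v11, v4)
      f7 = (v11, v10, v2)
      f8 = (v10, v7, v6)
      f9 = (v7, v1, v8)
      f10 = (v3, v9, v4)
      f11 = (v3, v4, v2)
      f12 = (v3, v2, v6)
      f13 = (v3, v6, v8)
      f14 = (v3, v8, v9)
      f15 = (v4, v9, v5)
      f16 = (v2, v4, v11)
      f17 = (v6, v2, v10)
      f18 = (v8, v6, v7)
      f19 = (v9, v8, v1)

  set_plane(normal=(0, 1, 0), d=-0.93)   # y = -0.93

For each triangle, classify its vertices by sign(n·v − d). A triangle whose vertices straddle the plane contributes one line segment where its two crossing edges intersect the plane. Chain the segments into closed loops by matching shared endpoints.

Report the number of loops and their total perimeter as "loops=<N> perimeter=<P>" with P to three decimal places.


Straddling triangles (10 of 20):
  (v5,v11,v4) [++-] → (-0.0349491, -0.93, 1.52635)–(0, -0.93, 1.5397)  len=0.0374
  (v11,v10,v2) [++-] → (-1.18448, -0.93, -0.37682)–(-1.18448, -0.93, 0.37682)  len=0.7536
  (v10,v7,v6) [++-] → (0, -0.93, -1.5397)–(-0.0349491, -0.93, -1.52635)  len=0.0374
  (v3,v9,v4) [-+-] → (1.18448, -0.93, 0.37682)–(0.0349491, -0.93, 1.52635)  len=1.6257
  (v3,v6,v8) [--+] → (0.0349491, -0.93, -1.52635)–(1.18448, -0.93, -0.37682)  len=1.6257
  (v3,v8,v9) [-++] → (1.18448, -0.93, -0.37682)–(1.18448, -0.93, 0.37682)  len=0.7536
  (v4,v9,v5) [-++] → (0.0349491, -0.93, 1.52635)–(0, -0.93, 1.5397)  len=0.0374
  (v2,v4,v11) [--+] → (-0.0349491, -0.93, 1.52635)–(-1.18448, -0.93, 0.37682)  len=1.6257
  (v6,v2,v10) [--+] → (-1.18448, -0.93, -0.37682)–(-0.0349491, -0.93, -1.52635)  len=1.6257
  (v8,v6,v7) [+-+] → (0.0349491, -0.93, -1.52635)–(0, -0.93, -1.5397)  len=0.0374

Chained into 1 loop(s):
  loop 1: 10 segments, perimeter = 8.1597
Total perimeter = 8.160

loops=1 perimeter=8.160


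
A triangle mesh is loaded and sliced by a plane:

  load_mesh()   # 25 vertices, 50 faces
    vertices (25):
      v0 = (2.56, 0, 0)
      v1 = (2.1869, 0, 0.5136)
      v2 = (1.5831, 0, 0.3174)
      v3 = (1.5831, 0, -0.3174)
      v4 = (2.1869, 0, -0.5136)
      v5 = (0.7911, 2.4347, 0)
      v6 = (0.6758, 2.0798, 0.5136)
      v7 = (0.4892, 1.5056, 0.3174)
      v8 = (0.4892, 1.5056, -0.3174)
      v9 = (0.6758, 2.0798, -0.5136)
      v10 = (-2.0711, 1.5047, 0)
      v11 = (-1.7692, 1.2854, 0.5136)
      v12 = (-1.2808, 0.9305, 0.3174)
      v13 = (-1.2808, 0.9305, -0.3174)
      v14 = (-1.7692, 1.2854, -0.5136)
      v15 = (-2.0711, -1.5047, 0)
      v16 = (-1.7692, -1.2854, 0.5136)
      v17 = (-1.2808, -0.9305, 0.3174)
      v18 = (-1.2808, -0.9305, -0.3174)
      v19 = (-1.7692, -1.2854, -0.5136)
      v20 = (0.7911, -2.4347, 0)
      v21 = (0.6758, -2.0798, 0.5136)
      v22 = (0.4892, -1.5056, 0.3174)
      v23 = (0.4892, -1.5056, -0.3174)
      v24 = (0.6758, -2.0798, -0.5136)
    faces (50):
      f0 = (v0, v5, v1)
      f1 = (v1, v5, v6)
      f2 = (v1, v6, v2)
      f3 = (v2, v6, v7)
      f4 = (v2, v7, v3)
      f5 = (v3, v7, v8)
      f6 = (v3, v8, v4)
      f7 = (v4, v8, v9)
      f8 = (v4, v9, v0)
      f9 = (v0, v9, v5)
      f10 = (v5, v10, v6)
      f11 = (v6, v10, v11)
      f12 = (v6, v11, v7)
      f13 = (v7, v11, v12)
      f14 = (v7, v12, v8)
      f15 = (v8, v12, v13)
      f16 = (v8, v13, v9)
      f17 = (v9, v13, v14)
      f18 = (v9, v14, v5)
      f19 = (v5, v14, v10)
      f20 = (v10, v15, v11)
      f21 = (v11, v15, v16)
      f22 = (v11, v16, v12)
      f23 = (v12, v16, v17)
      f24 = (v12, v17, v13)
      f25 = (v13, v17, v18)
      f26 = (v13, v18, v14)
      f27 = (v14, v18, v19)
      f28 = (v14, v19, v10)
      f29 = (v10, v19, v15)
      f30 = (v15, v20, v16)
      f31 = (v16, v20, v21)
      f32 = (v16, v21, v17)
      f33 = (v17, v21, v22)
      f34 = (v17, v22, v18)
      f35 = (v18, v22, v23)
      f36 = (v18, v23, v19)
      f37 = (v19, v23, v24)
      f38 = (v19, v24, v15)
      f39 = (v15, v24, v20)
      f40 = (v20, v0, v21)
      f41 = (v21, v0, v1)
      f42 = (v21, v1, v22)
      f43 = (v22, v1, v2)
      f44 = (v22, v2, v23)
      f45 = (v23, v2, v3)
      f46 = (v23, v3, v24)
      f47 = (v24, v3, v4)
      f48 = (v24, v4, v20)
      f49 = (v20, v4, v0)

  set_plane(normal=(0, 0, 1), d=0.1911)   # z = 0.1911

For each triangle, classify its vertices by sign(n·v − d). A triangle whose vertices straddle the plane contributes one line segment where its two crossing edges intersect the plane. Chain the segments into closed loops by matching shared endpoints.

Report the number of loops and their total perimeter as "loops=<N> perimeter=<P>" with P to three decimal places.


loops=2 perimeter=23.536

Straddling triangles (20 of 50):
  (v0,v5,v1) [--+] → (1.31045, 1.5288, 0.1911)–(2.42118, 0, 0.1911)  len=1.8897
  (v1,v5,v6) [+-+] → (1.31045, 1.5288, 0.1911)–(0.748199, 2.30265, 0.1911)  len=0.9565
  (v2,v7,v3) [++-] → (0.706843, 1.20605, 0.1911)–(1.5831, 0, 0.1911)  len=1.4908
  (v3,v7,v8) [-+-] → (0.706843, 1.20605, 0.1911)–(0.4892, 1.5056, 0.1911)  len=0.3703
  (v5,v10,v6) [--+] → (-1.04903, 1.71868, 0.1911)–(0.748199, 2.30265, 0.1911)  len=1.8897
  (v6,v10,v11) [+-+] → (-1.04903, 1.71868, 0.1911)–(-1.95877, 1.4231, 0.1911)  len=0.9565
  (v7,v12,v8) [++-] → (-0.92864, 1.04492, 0.1911)–(0.4892, 1.5056, 0.1911)  len=1.4908
  (v8,v12,v13) [-+-] → (-0.92864, 1.04492, 0.1911)–(-1.2808, 0.9305, 0.1911)  len=0.3703
  (v10,v15,v11) [--+] → (-1.95877, -0.466561, 0.1911)–(-1.95877, 1.4231, 0.1911)  len=1.8897
  (v11,v15,v16) [+-+] → (-1.95877, -0.466561, 0.1911)–(-1.95877, -1.4231, 0.1911)  len=0.9565
  (v12,v17,v13) [++-] → (-1.2808, -0.560235, 0.1911)–(-1.2808, 0.9305, 0.1911)  len=1.4907
  (v13,v17,v18) [-+-] → (-1.2808, -0.560235, 0.1911)–(-1.2808, -0.9305, 0.1911)  len=0.3703
  (v15,v20,v16) [--+] → (-0.161535, -2.00707, 0.1911)–(-1.95877, -1.4231, 0.1911)  len=1.8897
  (v16,v20,v21) [+-+] → (-0.161535, -2.00707, 0.1911)–(0.748199, -2.30265, 0.1911)  len=0.9565
  (v17,v22,v18) [++-] → (0.13704, -1.39118, 0.1911)–(-1.2808, -0.9305, 0.1911)  len=1.4908
  (v18,v22,v23) [-+-] → (0.13704, -1.39118, 0.1911)–(0.4892, -1.5056, 0.1911)  len=0.3703
  (v20,v0,v21) [--+] → (1.85893, -0.773851, 0.1911)–(0.748199, -2.30265, 0.1911)  len=1.8897
  (v21,v0,v1) [+-+] → (1.85893, -0.773851, 0.1911)–(2.42118, 0, 0.1911)  len=0.9565
  (v22,v2,v23) [++-] → (1.36546, -0.299555, 0.1911)–(0.4892, -1.5056, 0.1911)  len=1.4908
  (v23,v2,v3) [-+-] → (1.36546, -0.299555, 0.1911)–(1.5831, 0, 0.1911)  len=0.3703

Chained into 2 loop(s):
  loop 1: 10 segments, perimeter = 14.2312
  loop 2: 10 segments, perimeter = 9.3052
Total perimeter = 23.536


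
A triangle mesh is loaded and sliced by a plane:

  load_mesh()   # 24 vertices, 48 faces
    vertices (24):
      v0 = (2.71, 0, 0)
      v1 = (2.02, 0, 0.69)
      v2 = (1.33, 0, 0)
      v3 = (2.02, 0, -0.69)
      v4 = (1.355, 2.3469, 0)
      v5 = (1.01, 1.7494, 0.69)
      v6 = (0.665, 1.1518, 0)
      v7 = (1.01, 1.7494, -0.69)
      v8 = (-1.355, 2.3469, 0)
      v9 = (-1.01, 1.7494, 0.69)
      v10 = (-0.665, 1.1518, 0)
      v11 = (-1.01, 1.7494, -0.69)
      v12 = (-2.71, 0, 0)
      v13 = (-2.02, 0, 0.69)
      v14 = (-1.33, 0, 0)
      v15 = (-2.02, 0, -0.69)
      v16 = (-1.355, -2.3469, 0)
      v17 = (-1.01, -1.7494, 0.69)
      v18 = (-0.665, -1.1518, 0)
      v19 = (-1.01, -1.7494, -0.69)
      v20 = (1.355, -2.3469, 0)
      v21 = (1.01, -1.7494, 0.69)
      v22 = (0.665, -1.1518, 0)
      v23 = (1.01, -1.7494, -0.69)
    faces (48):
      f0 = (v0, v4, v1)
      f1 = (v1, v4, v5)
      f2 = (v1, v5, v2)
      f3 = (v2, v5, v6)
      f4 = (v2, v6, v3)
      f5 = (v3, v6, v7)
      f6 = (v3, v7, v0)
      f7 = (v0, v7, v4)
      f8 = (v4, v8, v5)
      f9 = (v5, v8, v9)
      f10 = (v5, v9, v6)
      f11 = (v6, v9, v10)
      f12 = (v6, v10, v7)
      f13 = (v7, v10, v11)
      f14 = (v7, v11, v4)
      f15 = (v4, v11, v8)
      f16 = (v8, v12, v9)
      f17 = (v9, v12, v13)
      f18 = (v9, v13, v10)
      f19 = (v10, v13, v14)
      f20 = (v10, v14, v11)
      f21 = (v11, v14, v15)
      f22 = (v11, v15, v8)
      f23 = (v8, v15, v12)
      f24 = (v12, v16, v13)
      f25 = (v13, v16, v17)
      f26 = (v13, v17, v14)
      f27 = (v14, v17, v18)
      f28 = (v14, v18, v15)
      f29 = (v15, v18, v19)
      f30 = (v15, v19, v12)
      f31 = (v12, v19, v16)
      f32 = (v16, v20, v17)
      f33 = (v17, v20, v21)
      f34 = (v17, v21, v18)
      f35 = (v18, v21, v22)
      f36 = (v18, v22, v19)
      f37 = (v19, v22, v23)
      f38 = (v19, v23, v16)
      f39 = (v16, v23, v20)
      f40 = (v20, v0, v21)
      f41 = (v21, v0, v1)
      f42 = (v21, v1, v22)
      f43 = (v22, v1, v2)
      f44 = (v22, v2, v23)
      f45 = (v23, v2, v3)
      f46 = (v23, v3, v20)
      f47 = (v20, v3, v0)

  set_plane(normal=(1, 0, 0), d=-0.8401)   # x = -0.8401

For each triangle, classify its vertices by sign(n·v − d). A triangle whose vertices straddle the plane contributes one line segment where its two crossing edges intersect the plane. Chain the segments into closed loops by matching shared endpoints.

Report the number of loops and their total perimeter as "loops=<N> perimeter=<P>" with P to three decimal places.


Straddling triangles (20 of 48):
  (v4,v8,v5) [+-+] → (-0.8401, 2.3469, 0)–(-0.8401, 2.21681, 0.150225)  len=0.1987
  (v5,v8,v9) [+--] → (-0.8401, 2.21681, 0.150225)–(-0.8401, 1.7494, 0.69)  len=0.7140
  (v5,v9,v6) [+-+] → (-0.8401, 1.7494, 0.69)–(-0.8401, 1.68878, 0.620011)  len=0.0926
  (v6,v9,v10) [+-+] → (-0.8401, 1.68878, 0.620011)–(-0.8401, 1.4551, 0.3502)  len=0.3569
  (v7,v10,v11) [++-] → (-0.8401, 1.4551, -0.3502)–(-0.8401, 1.7494, -0.69)  len=0.4495
  (v7,v11,v4) [+-+] → (-0.8401, 1.7494, -0.69)–(-0.8401, 1.79232, -0.640431)  len=0.0656
  (v4,v11,v8) [+--] → (-0.8401, 1.79232, -0.640431)–(-0.8401, 2.3469, 0)  len=0.8472
  (v9,v13,v10) [--+] → (-0.8401, 1.00296, 0.0891653)–(-0.8401, 1.4551, 0.3502)  len=0.5221
  (v10,v13,v14) [+--] → (-0.8401, 1.00296, 0.0891653)–(-0.8401, 0.848522, 0)  len=0.1783
  (v10,v14,v11) [+--] → (-0.8401, 0.848522, 0)–(-0.8401, 1.4551, -0.3502)  len=0.7004
  (v14,v17,v18) [--+] → (-0.8401, -1.4551, 0.3502)–(-0.8401, -0.848522, 0)  len=0.7004
  (v14,v18,v15) [-+-] → (-0.8401, -0.848522, 0)–(-0.8401, -1.00296, -0.0891653)  len=0.1783
  (v15,v18,v19) [-+-] → (-0.8401, -1.00296, -0.0891653)–(-0.8401, -1.4551, -0.3502)  len=0.5221
  (v16,v20,v17) [-+-] → (-0.8401, -2.3469, 0)–(-0.8401, -1.79232, 0.640431)  len=0.8472
  (v17,v20,v21) [-++] → (-0.8401, -1.79232, 0.640431)–(-0.8401, -1.7494, 0.69)  len=0.0656
  (v17,v21,v18) [-++] → (-0.8401, -1.7494, 0.69)–(-0.8401, -1.4551, 0.3502)  len=0.4495
  (v18,v22,v19) [++-] → (-0.8401, -1.68878, -0.620011)–(-0.8401, -1.4551, -0.3502)  len=0.3569
  (v19,v22,v23) [-++] → (-0.8401, -1.68878, -0.620011)–(-0.8401, -1.7494, -0.69)  len=0.0926
  (v19,v23,v16) [-+-] → (-0.8401, -1.7494, -0.69)–(-0.8401, -2.21681, -0.150225)  len=0.7140
  (v16,v23,v20) [-++] → (-0.8401, -2.21681, -0.150225)–(-0.8401, -2.3469, 0)  len=0.1987

Chained into 2 loop(s):
  loop 1: 10 segments, perimeter = 4.1254
  loop 2: 10 segments, perimeter = 4.1254
Total perimeter = 8.251

loops=2 perimeter=8.251


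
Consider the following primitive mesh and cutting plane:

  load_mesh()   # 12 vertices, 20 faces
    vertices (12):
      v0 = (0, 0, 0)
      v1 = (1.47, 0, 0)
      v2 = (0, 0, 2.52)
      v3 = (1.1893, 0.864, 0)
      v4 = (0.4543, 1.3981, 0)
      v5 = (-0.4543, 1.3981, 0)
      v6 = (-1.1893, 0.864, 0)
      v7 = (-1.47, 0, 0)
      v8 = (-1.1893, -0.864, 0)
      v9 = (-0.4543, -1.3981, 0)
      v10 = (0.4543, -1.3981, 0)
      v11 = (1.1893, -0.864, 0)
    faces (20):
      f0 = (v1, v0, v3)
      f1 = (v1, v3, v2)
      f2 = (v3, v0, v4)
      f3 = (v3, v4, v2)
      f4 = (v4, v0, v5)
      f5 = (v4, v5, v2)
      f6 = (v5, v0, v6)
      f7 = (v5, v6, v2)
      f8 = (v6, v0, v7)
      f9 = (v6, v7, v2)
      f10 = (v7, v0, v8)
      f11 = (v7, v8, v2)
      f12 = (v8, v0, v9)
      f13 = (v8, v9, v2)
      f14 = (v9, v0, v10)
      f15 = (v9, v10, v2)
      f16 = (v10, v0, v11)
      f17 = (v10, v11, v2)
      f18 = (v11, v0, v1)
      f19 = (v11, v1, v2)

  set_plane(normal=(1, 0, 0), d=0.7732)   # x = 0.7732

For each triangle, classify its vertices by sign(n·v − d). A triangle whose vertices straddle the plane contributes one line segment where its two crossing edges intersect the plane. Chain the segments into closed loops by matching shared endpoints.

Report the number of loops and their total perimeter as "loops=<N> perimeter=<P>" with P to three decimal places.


loops=1 perimeter=5.757

Straddling triangles (8 of 20):
  (v1,v0,v3) [+-+] → (0.7732, 0, 0)–(0.7732, 0.561713, 0)  len=0.5617
  (v1,v3,v2) [++-] → (0.7732, 0.561713, 0.881672)–(0.7732, 0, 1.19451)  len=0.6430
  (v3,v0,v4) [+--] → (0.7732, 0.561713, 0)–(0.7732, 1.16637, 0)  len=0.6047
  (v3,v4,v2) [+--] → (0.7732, 1.16637, 0)–(0.7732, 0.561713, 0.881672)  len=1.0691
  (v10,v0,v11) [--+] → (0.7732, -0.561713, 0)–(0.7732, -1.16637, 0)  len=0.6047
  (v10,v11,v2) [-+-] → (0.7732, -1.16637, 0)–(0.7732, -0.561713, 0.881672)  len=1.0691
  (v11,v0,v1) [+-+] → (0.7732, -0.561713, 0)–(0.7732, 0, 0)  len=0.5617
  (v11,v1,v2) [++-] → (0.7732, 0, 1.19451)–(0.7732, -0.561713, 0.881672)  len=0.6430

Chained into 1 loop(s):
  loop 1: 8 segments, perimeter = 5.7568
Total perimeter = 5.757


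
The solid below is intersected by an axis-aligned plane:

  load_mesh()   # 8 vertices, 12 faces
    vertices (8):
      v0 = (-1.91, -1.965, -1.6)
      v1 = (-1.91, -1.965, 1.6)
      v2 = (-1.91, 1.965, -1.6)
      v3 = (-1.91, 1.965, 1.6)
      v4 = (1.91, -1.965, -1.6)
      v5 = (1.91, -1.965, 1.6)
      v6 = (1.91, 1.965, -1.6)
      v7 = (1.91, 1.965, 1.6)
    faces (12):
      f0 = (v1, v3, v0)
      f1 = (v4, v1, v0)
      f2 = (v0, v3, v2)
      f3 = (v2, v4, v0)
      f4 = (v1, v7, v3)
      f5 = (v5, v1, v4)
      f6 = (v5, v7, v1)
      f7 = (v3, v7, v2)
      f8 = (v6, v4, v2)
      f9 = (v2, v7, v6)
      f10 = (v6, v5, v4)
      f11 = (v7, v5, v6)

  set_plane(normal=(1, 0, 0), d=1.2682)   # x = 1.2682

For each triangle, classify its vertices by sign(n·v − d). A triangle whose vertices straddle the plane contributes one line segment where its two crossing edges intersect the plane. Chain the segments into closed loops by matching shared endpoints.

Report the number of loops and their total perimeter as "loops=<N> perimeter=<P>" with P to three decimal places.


loops=1 perimeter=14.260

Straddling triangles (8 of 12):
  (v4,v1,v0) [+--] → (1.2682, -1.965, -1.06237)–(1.2682, -1.965, -1.6)  len=0.5376
  (v2,v4,v0) [-+-] → (1.2682, -1.30472, -1.6)–(1.2682, -1.965, -1.6)  len=0.6603
  (v1,v7,v3) [-+-] → (1.2682, 1.30472, 1.6)–(1.2682, 1.965, 1.6)  len=0.6603
  (v5,v1,v4) [+-+] → (1.2682, -1.965, 1.6)–(1.2682, -1.965, -1.06237)  len=2.6624
  (v5,v7,v1) [++-] → (1.2682, 1.30472, 1.6)–(1.2682, -1.965, 1.6)  len=3.2697
  (v3,v7,v2) [-+-] → (1.2682, 1.965, 1.6)–(1.2682, 1.965, 1.06237)  len=0.5376
  (v6,v4,v2) [++-] → (1.2682, -1.30472, -1.6)–(1.2682, 1.965, -1.6)  len=3.2697
  (v2,v7,v6) [-++] → (1.2682, 1.965, 1.06237)–(1.2682, 1.965, -1.6)  len=2.6624

Chained into 1 loop(s):
  loop 1: 8 segments, perimeter = 14.2600
Total perimeter = 14.260


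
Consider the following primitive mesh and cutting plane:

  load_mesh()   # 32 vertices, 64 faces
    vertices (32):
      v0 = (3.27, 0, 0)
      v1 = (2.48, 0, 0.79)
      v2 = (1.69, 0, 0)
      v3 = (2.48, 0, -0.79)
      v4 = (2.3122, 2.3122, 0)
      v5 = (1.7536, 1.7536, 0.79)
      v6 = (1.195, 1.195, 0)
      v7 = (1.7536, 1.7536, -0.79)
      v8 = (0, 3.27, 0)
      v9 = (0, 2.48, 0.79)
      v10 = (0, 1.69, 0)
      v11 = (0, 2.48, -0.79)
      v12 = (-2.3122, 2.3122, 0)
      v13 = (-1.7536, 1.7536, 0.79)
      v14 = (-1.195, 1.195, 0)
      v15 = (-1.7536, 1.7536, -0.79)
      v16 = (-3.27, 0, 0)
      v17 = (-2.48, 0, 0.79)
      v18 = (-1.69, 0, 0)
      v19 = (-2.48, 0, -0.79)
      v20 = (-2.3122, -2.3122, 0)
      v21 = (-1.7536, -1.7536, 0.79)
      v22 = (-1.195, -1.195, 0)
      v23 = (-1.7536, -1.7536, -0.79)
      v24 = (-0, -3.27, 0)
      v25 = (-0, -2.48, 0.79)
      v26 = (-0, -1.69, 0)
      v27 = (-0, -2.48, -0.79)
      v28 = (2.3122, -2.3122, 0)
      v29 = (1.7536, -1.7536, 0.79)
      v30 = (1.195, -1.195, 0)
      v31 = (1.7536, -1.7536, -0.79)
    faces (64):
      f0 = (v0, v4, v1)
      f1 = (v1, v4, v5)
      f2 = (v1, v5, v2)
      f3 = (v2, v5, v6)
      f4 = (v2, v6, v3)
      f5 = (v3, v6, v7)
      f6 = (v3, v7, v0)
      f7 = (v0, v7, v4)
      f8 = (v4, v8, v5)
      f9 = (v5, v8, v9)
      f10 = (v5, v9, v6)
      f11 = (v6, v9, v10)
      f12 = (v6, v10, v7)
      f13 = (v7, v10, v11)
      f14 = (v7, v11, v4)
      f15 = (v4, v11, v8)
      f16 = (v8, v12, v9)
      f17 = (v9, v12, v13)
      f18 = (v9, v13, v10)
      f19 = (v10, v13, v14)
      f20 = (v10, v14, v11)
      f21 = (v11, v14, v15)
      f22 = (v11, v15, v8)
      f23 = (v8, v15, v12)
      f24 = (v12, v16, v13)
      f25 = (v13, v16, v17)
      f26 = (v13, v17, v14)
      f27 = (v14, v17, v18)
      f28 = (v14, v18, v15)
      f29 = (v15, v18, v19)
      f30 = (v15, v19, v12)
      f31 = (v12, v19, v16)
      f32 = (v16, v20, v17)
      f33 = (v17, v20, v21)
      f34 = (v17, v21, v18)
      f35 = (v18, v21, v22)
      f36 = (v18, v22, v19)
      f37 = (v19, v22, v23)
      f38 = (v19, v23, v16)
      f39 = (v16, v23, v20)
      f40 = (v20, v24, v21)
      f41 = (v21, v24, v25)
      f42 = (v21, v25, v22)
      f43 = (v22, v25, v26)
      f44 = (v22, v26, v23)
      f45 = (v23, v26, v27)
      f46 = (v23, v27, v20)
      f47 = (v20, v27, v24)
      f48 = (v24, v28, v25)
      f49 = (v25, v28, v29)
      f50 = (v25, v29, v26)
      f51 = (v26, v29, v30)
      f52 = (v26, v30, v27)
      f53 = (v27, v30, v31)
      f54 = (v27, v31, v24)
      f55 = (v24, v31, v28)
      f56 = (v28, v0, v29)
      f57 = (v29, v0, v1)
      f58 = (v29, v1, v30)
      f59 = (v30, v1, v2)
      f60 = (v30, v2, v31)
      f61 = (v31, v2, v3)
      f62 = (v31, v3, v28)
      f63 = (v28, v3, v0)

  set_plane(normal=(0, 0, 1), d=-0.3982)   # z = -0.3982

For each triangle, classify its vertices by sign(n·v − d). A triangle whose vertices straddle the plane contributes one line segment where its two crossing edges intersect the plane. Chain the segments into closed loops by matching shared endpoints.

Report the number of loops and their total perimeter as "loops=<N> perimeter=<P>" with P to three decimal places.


Straddling triangles (32 of 64):
  (v2,v6,v3) [++-] → (1.84271, 0.592659, -0.3982)–(2.0882, 0, -0.3982)  len=0.6415
  (v3,v6,v7) [-+-] → (1.84271, 0.592659, -0.3982)–(1.47656, 1.47656, -0.3982)  len=0.9567
  (v3,v7,v0) [--+] → (2.50566, 0.883903, -0.3982)–(2.8718, 0, -0.3982)  len=0.9567
  (v0,v7,v4) [+-+] → (2.50566, 0.883903, -0.3982)–(2.03064, 2.03064, -0.3982)  len=1.2412
  (v6,v10,v7) [++-] → (0.883903, 1.72206, -0.3982)–(1.47656, 1.47656, -0.3982)  len=0.6415
  (v7,v10,v11) [-+-] → (0.883903, 1.72206, -0.3982)–(0, 2.0882, -0.3982)  len=0.9567
  (v7,v11,v4) [--+] → (1.14673, 2.39678, -0.3982)–(2.03064, 2.03064, -0.3982)  len=0.9567
  (v4,v11,v8) [+-+] → (1.14673, 2.39678, -0.3982)–(0, 2.8718, -0.3982)  len=1.2412
  (v10,v14,v11) [++-] → (-0.592659, 1.84271, -0.3982)–(0, 2.0882, -0.3982)  len=0.6415
  (v11,v14,v15) [-+-] → (-0.592659, 1.84271, -0.3982)–(-1.47656, 1.47656, -0.3982)  len=0.9567
  (v11,v15,v8) [--+] → (-0.883903, 2.50566, -0.3982)–(0, 2.8718, -0.3982)  len=0.9567
  (v8,v15,v12) [+-+] → (-0.883903, 2.50566, -0.3982)–(-2.03064, 2.03064, -0.3982)  len=1.2412
  (v14,v18,v15) [++-] → (-1.72206, 0.883903, -0.3982)–(-1.47656, 1.47656, -0.3982)  len=0.6415
  (v15,v18,v19) [-+-] → (-1.72206, 0.883903, -0.3982)–(-2.0882, 0, -0.3982)  len=0.9567
  (v15,v19,v12) [--+] → (-2.39678, 1.14673, -0.3982)–(-2.03064, 2.03064, -0.3982)  len=0.9567
  (v12,v19,v16) [+-+] → (-2.39678, 1.14673, -0.3982)–(-2.8718, 0, -0.3982)  len=1.2412
  (v18,v22,v19) [++-] → (-1.84271, -0.592659, -0.3982)–(-2.0882, 0, -0.3982)  len=0.6415
  (v19,v22,v23) [-+-] → (-1.84271, -0.592659, -0.3982)–(-1.47656, -1.47656, -0.3982)  len=0.9567
  (v19,v23,v16) [--+] → (-2.50566, -0.883903, -0.3982)–(-2.8718, 0, -0.3982)  len=0.9567
  (v16,v23,v20) [+-+] → (-2.50566, -0.883903, -0.3982)–(-2.03064, -2.03064, -0.3982)  len=1.2412
  (v22,v26,v23) [++-] → (-0.883903, -1.72206, -0.3982)–(-1.47656, -1.47656, -0.3982)  len=0.6415
  (v23,v26,v27) [-+-] → (-0.883903, -1.72206, -0.3982)–(0, -2.0882, -0.3982)  len=0.9567
  (v23,v27,v20) [--+] → (-1.14673, -2.39678, -0.3982)–(-2.03064, -2.03064, -0.3982)  len=0.9567
  (v20,v27,v24) [+-+] → (-1.14673, -2.39678, -0.3982)–(0, -2.8718, -0.3982)  len=1.2412
  (v26,v30,v27) [++-] → (0.592659, -1.84271, -0.3982)–(0, -2.0882, -0.3982)  len=0.6415
  (v27,v30,v31) [-+-] → (0.592659, -1.84271, -0.3982)–(1.47656, -1.47656, -0.3982)  len=0.9567
  (v27,v31,v24) [--+] → (0.883903, -2.50566, -0.3982)–(0, -2.8718, -0.3982)  len=0.9567
  (v24,v31,v28) [+-+] → (0.883903, -2.50566, -0.3982)–(2.03064, -2.03064, -0.3982)  len=1.2412
  (v30,v2,v31) [++-] → (1.72206, -0.883903, -0.3982)–(1.47656, -1.47656, -0.3982)  len=0.6415
  (v31,v2,v3) [-+-] → (1.72206, -0.883903, -0.3982)–(2.0882, 0, -0.3982)  len=0.9567
  (v31,v3,v28) [--+] → (2.39678, -1.14673, -0.3982)–(2.03064, -2.03064, -0.3982)  len=0.9567
  (v28,v3,v0) [+-+] → (2.39678, -1.14673, -0.3982)–(2.8718, 0, -0.3982)  len=1.2412

Chained into 2 loop(s):
  loop 1: 16 segments, perimeter = 12.7858
  loop 2: 16 segments, perimeter = 17.5837
Total perimeter = 30.370

loops=2 perimeter=30.370
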